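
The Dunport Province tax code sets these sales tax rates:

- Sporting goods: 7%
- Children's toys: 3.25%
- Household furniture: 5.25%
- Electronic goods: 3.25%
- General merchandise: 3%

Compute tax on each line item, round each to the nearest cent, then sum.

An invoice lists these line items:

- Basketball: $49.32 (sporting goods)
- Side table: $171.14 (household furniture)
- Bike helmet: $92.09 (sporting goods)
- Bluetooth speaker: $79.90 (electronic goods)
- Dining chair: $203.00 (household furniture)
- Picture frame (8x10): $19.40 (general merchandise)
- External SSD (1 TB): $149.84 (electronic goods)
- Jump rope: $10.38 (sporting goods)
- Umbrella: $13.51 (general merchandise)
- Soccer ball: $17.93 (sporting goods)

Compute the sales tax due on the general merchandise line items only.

Picture frame (8x10) $19.40: general merchandise → 3% → $0.58
Umbrella $13.51: general merchandise → 3% → $0.41
Tax on general merchandise = $0.58 + $0.41 = $0.99

$0.99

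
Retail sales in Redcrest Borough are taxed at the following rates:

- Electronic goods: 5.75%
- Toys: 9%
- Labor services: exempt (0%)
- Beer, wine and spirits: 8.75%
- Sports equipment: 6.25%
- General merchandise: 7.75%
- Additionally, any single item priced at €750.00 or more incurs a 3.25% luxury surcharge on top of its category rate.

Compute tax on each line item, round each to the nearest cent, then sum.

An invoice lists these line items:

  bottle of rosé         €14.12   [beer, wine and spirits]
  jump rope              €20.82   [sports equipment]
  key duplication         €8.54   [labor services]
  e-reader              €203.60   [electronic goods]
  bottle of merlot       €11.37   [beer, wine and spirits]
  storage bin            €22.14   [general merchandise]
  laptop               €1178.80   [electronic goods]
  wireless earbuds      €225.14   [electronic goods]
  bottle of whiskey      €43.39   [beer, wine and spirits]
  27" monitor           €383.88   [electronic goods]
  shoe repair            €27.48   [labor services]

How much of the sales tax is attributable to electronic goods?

€152.82

E-reader €203.60: electronic goods → 5.75% → €11.71
Laptop €1178.80: electronic goods → 5.75% + 3.25% surcharge = 9% → €106.09
Wireless earbuds €225.14: electronic goods → 5.75% → €12.95
27" monitor €383.88: electronic goods → 5.75% → €22.07
Tax on electronic goods = €11.71 + €106.09 + €12.95 + €22.07 = €152.82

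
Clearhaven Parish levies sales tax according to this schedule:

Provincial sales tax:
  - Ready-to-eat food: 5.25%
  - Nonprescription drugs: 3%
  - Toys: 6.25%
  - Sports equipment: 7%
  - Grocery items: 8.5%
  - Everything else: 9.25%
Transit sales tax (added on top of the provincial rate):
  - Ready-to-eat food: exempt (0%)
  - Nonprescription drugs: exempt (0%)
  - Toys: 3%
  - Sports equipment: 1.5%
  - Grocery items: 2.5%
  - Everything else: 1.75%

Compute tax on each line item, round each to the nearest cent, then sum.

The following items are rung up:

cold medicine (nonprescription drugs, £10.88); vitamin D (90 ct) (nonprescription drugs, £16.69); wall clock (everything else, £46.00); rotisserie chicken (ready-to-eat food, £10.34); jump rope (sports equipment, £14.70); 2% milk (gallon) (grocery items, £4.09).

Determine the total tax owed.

Cold medicine £10.88: nonprescription drugs → 3% + 0% transit = 3% → £0.33
Vitamin D (90 ct) £16.69: nonprescription drugs → 3% + 0% transit = 3% → £0.50
Wall clock £46.00: everything else → 9.25% + 1.75% transit = 11% → £5.06
Rotisserie chicken £10.34: ready-to-eat food → 5.25% + 0% transit = 5.25% → £0.54
Jump rope £14.70: sports equipment → 7% + 1.5% transit = 8.5% → £1.25
2% milk (gallon) £4.09: grocery items → 8.5% + 2.5% transit = 11% → £0.45
Total tax = £0.33 + £0.50 + £5.06 + £0.54 + £1.25 + £0.45 = £8.13

£8.13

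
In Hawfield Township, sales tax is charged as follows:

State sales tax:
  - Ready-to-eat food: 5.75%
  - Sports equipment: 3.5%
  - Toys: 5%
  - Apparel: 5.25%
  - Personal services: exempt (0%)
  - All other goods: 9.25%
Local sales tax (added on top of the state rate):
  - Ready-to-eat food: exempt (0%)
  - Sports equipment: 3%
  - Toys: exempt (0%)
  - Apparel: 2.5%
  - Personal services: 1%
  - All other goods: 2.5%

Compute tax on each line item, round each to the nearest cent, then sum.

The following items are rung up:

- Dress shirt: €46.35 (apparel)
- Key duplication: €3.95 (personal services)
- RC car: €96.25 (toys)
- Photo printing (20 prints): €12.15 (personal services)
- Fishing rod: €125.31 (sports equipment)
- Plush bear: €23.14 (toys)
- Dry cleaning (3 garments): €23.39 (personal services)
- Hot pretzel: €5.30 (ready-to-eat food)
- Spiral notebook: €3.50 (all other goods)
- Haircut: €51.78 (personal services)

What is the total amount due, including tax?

€410.45

Dress shirt €46.35: apparel → 5.25% + 2.5% local = 7.75% → €3.59
Key duplication €3.95: personal services → 0% + 1% local = 1% → €0.04
RC car €96.25: toys → 5% + 0% local = 5% → €4.81
Photo printing (20 prints) €12.15: personal services → 0% + 1% local = 1% → €0.12
Fishing rod €125.31: sports equipment → 3.5% + 3% local = 6.5% → €8.15
Plush bear €23.14: toys → 5% + 0% local = 5% → €1.16
Dry cleaning (3 garments) €23.39: personal services → 0% + 1% local = 1% → €0.23
Hot pretzel €5.30: ready-to-eat food → 5.75% + 0% local = 5.75% → €0.30
Spiral notebook €3.50: all other goods → 9.25% + 2.5% local = 11.75% → €0.41
Haircut €51.78: personal services → 0% + 1% local = 1% → €0.52
Subtotal = €391.12; tax = €19.33; total due = €410.45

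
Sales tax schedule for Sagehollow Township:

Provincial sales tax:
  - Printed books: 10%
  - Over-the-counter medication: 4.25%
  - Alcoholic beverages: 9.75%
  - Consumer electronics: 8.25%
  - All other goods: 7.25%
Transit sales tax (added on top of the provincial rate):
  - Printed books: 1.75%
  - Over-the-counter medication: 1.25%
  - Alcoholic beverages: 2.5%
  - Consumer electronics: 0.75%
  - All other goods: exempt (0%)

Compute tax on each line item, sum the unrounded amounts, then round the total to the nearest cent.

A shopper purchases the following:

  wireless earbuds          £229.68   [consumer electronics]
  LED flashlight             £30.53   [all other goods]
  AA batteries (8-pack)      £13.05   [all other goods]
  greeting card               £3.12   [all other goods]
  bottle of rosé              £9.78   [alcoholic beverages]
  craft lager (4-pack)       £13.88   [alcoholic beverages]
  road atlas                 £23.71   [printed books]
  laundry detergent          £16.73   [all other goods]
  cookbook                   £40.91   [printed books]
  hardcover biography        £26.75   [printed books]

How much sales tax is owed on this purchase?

Wireless earbuds £229.68: consumer electronics → 8.25% + 0.75% transit = 9% → £20.6712
LED flashlight £30.53: all other goods → 7.25% + 0% transit = 7.25% → £2.213425
AA batteries (8-pack) £13.05: all other goods → 7.25% + 0% transit = 7.25% → £0.946125
Greeting card £3.12: all other goods → 7.25% + 0% transit = 7.25% → £0.2262
Bottle of rosé £9.78: alcoholic beverages → 9.75% + 2.5% transit = 12.25% → £1.19805
Craft lager (4-pack) £13.88: alcoholic beverages → 9.75% + 2.5% transit = 12.25% → £1.7003
Road atlas £23.71: printed books → 10% + 1.75% transit = 11.75% → £2.785925
Laundry detergent £16.73: all other goods → 7.25% + 0% transit = 7.25% → £1.212925
Cookbook £40.91: printed books → 10% + 1.75% transit = 11.75% → £4.806925
Hardcover biography £26.75: printed books → 10% + 1.75% transit = 11.75% → £3.143125
Unrounded tax sum = £38.9042 → £38.90

£38.90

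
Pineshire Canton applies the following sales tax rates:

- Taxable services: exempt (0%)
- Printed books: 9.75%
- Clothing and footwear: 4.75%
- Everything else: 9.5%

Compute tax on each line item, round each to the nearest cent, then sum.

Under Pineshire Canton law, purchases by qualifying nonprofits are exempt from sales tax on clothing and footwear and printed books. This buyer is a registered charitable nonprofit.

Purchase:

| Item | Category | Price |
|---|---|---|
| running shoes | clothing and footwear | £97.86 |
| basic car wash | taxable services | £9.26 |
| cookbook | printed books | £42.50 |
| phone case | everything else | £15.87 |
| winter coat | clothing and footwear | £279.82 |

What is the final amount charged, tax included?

Running shoes £97.86: clothing and footwear, buyer-exempt → 0% → £0.00
Basic car wash £9.26: taxable services → 0% → £0.00
Cookbook £42.50: printed books, buyer-exempt → 0% → £0.00
Phone case £15.87: everything else → 9.5% → £1.51
Winter coat £279.82: clothing and footwear, buyer-exempt → 0% → £0.00
Subtotal = £445.31; tax = £1.51; total due = £446.82

£446.82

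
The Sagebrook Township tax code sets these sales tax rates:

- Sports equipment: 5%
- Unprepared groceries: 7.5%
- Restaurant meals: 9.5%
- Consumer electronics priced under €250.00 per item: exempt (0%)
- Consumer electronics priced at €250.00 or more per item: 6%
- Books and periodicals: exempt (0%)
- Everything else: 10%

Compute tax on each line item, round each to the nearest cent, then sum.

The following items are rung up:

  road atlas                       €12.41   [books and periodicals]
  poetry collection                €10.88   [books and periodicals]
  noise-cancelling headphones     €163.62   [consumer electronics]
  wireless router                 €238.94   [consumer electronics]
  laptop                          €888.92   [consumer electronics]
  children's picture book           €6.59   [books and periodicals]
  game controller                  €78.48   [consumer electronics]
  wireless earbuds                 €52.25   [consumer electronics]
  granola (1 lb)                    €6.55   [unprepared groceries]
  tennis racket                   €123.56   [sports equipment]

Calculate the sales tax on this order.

Road atlas €12.41: books and periodicals → 0% → €0.00
Poetry collection €10.88: books and periodicals → 0% → €0.00
Noise-cancelling headphones €163.62: consumer electronics, under €250.00 → 0% → €0.00
Wireless router €238.94: consumer electronics, under €250.00 → 0% → €0.00
Laptop €888.92: consumer electronics, €250.00 or more → 6% → €53.34
Children's picture book €6.59: books and periodicals → 0% → €0.00
Game controller €78.48: consumer electronics, under €250.00 → 0% → €0.00
Wireless earbuds €52.25: consumer electronics, under €250.00 → 0% → €0.00
Granola (1 lb) €6.55: unprepared groceries → 7.5% → €0.49
Tennis racket €123.56: sports equipment → 5% → €6.18
Total tax = €53.34 + €0.49 + €6.18 = €60.01

€60.01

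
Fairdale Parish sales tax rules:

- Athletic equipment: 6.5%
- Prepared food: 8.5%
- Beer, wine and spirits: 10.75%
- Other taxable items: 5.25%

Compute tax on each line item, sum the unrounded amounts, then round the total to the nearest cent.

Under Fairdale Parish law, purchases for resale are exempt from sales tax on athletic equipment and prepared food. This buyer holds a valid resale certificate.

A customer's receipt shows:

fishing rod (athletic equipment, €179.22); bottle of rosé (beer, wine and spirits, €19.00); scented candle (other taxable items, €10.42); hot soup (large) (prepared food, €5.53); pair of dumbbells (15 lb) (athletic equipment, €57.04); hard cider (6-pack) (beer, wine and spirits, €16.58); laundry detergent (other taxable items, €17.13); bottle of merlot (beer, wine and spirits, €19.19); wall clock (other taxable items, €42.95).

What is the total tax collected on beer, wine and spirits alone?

Bottle of rosé €19.00: beer, wine and spirits → 10.75% → €2.0425
Hard cider (6-pack) €16.58: beer, wine and spirits → 10.75% → €1.78235
Bottle of merlot €19.19: beer, wine and spirits → 10.75% → €2.062925
Tax on beer, wine and spirits: unrounded sum = €5.887775 → €5.89

€5.89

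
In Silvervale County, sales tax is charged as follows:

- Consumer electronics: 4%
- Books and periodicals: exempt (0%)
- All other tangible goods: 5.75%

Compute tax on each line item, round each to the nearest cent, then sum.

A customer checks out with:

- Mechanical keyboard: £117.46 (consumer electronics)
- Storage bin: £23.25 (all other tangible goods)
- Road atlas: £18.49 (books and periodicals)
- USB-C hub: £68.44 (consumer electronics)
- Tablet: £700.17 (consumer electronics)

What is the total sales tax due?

Mechanical keyboard £117.46: consumer electronics → 4% → £4.70
Storage bin £23.25: all other tangible goods → 5.75% → £1.34
Road atlas £18.49: books and periodicals → 0% → £0.00
USB-C hub £68.44: consumer electronics → 4% → £2.74
Tablet £700.17: consumer electronics → 4% → £28.01
Total tax = £4.70 + £1.34 + £2.74 + £28.01 = £36.79

£36.79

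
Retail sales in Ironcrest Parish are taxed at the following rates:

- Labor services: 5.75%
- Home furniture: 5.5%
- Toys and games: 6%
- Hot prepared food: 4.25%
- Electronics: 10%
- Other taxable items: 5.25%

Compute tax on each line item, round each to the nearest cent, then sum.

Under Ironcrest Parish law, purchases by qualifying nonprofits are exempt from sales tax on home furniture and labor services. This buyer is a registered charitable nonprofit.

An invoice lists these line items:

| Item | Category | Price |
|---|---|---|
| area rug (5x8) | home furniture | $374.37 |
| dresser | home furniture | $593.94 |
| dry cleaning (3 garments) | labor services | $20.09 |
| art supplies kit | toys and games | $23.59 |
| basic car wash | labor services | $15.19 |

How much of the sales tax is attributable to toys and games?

Art supplies kit $23.59: toys and games → 6% → $1.42
Tax on toys and games = $1.42

$1.42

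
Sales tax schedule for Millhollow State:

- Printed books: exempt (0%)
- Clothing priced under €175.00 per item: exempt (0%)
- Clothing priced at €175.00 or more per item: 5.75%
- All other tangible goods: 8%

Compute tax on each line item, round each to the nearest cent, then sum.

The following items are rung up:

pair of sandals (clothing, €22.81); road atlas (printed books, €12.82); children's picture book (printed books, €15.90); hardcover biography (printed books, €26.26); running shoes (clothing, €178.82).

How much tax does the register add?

Pair of sandals €22.81: clothing, under €175.00 → 0% → €0.00
Road atlas €12.82: printed books → 0% → €0.00
Children's picture book €15.90: printed books → 0% → €0.00
Hardcover biography €26.26: printed books → 0% → €0.00
Running shoes €178.82: clothing, €175.00 or more → 5.75% → €10.28
Total tax = €10.28

€10.28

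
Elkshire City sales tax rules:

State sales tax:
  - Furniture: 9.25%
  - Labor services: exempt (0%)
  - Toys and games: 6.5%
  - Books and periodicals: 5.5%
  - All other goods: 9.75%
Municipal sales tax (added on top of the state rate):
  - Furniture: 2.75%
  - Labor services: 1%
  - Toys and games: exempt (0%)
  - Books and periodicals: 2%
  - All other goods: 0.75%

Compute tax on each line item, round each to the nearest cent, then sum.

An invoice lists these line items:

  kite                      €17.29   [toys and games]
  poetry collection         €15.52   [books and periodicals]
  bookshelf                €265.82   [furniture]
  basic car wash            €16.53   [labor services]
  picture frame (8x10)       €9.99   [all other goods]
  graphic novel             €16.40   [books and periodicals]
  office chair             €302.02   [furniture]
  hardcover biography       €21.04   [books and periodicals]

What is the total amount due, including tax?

€739.06

Kite €17.29: toys and games → 6.5% + 0% municipal = 6.5% → €1.12
Poetry collection €15.52: books and periodicals → 5.5% + 2% municipal = 7.5% → €1.16
Bookshelf €265.82: furniture → 9.25% + 2.75% municipal = 12% → €31.90
Basic car wash €16.53: labor services → 0% + 1% municipal = 1% → €0.17
Picture frame (8x10) €9.99: all other goods → 9.75% + 0.75% municipal = 10.5% → €1.05
Graphic novel €16.40: books and periodicals → 5.5% + 2% municipal = 7.5% → €1.23
Office chair €302.02: furniture → 9.25% + 2.75% municipal = 12% → €36.24
Hardcover biography €21.04: books and periodicals → 5.5% + 2% municipal = 7.5% → €1.58
Subtotal = €664.61; tax = €74.45; total due = €739.06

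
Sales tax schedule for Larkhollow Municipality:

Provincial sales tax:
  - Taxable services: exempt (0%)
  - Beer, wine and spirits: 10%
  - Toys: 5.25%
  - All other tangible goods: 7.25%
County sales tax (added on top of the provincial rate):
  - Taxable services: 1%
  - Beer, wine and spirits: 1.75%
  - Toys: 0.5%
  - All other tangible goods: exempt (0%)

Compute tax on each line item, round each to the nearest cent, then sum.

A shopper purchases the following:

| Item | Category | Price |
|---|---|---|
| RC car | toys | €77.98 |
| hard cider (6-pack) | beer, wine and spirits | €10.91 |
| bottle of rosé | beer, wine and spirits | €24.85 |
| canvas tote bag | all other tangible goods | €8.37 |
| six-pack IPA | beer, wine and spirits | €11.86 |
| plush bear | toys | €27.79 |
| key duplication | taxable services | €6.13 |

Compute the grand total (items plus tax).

RC car €77.98: toys → 5.25% + 0.5% county = 5.75% → €4.48
Hard cider (6-pack) €10.91: beer, wine and spirits → 10% + 1.75% county = 11.75% → €1.28
Bottle of rosé €24.85: beer, wine and spirits → 10% + 1.75% county = 11.75% → €2.92
Canvas tote bag €8.37: all other tangible goods → 7.25% + 0% county = 7.25% → €0.61
Six-pack IPA €11.86: beer, wine and spirits → 10% + 1.75% county = 11.75% → €1.39
Plush bear €27.79: toys → 5.25% + 0.5% county = 5.75% → €1.60
Key duplication €6.13: taxable services → 0% + 1% county = 1% → €0.06
Subtotal = €167.89; tax = €12.34; total due = €180.23

€180.23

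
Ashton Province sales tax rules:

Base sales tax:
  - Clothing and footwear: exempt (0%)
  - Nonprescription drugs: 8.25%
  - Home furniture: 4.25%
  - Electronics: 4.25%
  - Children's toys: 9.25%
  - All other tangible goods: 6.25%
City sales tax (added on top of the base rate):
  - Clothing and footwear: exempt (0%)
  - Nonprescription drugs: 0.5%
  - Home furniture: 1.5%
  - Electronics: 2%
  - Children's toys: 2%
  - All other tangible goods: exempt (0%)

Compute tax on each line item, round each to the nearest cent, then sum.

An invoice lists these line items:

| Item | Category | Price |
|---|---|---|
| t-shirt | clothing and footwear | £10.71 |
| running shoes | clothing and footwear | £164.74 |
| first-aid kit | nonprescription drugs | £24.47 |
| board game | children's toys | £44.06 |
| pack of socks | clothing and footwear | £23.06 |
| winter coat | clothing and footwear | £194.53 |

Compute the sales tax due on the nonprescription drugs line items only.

First-aid kit £24.47: nonprescription drugs → 8.25% + 0.5% city = 8.75% → £2.14
Tax on nonprescription drugs = £2.14

£2.14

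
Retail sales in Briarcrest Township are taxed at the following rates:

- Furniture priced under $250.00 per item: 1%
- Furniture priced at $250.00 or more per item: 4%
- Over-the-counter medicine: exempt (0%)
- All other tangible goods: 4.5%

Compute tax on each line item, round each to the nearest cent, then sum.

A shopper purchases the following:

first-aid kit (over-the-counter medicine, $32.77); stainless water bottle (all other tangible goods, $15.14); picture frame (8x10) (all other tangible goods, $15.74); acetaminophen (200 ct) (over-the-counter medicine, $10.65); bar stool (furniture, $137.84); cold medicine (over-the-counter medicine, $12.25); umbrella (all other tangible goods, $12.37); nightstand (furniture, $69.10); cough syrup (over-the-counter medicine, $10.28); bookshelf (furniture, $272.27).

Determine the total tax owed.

$14.91

First-aid kit $32.77: over-the-counter medicine → 0% → $0.00
Stainless water bottle $15.14: all other tangible goods → 4.5% → $0.68
Picture frame (8x10) $15.74: all other tangible goods → 4.5% → $0.71
Acetaminophen (200 ct) $10.65: over-the-counter medicine → 0% → $0.00
Bar stool $137.84: furniture, under $250.00 → 1% → $1.38
Cold medicine $12.25: over-the-counter medicine → 0% → $0.00
Umbrella $12.37: all other tangible goods → 4.5% → $0.56
Nightstand $69.10: furniture, under $250.00 → 1% → $0.69
Cough syrup $10.28: over-the-counter medicine → 0% → $0.00
Bookshelf $272.27: furniture, $250.00 or more → 4% → $10.89
Total tax = $0.68 + $0.71 + $1.38 + $0.56 + $0.69 + $10.89 = $14.91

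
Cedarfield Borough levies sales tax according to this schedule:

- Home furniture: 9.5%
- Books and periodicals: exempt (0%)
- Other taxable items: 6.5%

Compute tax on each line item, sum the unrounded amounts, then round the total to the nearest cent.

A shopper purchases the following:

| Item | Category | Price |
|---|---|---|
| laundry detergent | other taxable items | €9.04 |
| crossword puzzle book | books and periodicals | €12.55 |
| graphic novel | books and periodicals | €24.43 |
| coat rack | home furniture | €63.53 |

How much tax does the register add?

Laundry detergent €9.04: other taxable items → 6.5% → €0.5876
Crossword puzzle book €12.55: books and periodicals → 0% → €0.00
Graphic novel €24.43: books and periodicals → 0% → €0.00
Coat rack €63.53: home furniture → 9.5% → €6.03535
Unrounded tax sum = €6.62295 → €6.62

€6.62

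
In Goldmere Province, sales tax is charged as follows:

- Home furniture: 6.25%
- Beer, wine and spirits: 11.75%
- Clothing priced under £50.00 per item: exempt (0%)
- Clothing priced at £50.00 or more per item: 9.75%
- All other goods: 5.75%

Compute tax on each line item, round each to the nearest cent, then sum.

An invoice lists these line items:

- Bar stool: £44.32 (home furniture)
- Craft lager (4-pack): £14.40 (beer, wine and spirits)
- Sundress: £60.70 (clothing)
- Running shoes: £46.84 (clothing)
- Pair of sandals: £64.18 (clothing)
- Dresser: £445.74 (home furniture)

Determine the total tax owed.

Bar stool £44.32: home furniture → 6.25% → £2.77
Craft lager (4-pack) £14.40: beer, wine and spirits → 11.75% → £1.69
Sundress £60.70: clothing, £50.00 or more → 9.75% → £5.92
Running shoes £46.84: clothing, under £50.00 → 0% → £0.00
Pair of sandals £64.18: clothing, £50.00 or more → 9.75% → £6.26
Dresser £445.74: home furniture → 6.25% → £27.86
Total tax = £2.77 + £1.69 + £5.92 + £6.26 + £27.86 = £44.50

£44.50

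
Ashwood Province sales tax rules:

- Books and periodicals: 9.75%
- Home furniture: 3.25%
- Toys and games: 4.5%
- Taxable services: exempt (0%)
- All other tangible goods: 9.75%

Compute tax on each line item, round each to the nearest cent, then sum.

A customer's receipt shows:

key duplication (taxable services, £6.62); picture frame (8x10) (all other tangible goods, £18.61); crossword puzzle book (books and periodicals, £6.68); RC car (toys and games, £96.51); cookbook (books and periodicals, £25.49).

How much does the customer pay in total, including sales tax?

Key duplication £6.62: taxable services → 0% → £0.00
Picture frame (8x10) £18.61: all other tangible goods → 9.75% → £1.81
Crossword puzzle book £6.68: books and periodicals → 9.75% → £0.65
RC car £96.51: toys and games → 4.5% → £4.34
Cookbook £25.49: books and periodicals → 9.75% → £2.49
Subtotal = £153.91; tax = £9.29; total due = £163.20

£163.20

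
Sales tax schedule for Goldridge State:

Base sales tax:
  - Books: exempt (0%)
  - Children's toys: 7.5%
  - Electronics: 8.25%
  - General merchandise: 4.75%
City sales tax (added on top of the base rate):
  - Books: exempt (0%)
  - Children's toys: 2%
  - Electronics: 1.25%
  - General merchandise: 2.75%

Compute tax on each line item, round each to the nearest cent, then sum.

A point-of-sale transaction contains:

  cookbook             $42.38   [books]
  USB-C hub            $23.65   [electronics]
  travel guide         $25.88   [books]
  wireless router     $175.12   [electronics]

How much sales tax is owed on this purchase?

$18.89

Cookbook $42.38: books → 0% + 0% city = 0% → $0.00
USB-C hub $23.65: electronics → 8.25% + 1.25% city = 9.5% → $2.25
Travel guide $25.88: books → 0% + 0% city = 0% → $0.00
Wireless router $175.12: electronics → 8.25% + 1.25% city = 9.5% → $16.64
Total tax = $2.25 + $16.64 = $18.89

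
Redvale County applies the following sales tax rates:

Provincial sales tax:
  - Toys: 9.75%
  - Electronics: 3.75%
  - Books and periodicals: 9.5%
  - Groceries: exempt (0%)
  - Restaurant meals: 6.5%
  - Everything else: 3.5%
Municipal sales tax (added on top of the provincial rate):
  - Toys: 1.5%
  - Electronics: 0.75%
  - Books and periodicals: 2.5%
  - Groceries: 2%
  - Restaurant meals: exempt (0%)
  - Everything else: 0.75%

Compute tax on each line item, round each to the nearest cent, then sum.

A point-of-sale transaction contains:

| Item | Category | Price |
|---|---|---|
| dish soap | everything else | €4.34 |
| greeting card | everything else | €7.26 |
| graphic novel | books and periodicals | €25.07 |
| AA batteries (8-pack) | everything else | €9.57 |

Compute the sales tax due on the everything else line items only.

Dish soap €4.34: everything else → 3.5% + 0.75% municipal = 4.25% → €0.18
Greeting card €7.26: everything else → 3.5% + 0.75% municipal = 4.25% → €0.31
AA batteries (8-pack) €9.57: everything else → 3.5% + 0.75% municipal = 4.25% → €0.41
Tax on everything else = €0.18 + €0.31 + €0.41 = €0.90

€0.90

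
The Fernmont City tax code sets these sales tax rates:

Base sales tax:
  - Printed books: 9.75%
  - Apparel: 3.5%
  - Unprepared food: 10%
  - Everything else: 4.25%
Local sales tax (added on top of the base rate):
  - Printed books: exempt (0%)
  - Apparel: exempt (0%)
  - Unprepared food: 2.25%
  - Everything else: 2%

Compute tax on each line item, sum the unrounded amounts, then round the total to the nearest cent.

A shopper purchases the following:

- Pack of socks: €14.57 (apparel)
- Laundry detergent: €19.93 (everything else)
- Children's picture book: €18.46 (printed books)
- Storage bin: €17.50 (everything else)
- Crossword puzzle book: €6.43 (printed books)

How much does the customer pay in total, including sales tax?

€82.17

Pack of socks €14.57: apparel → 3.5% + 0% local = 3.5% → €0.50995
Laundry detergent €19.93: everything else → 4.25% + 2% local = 6.25% → €1.245625
Children's picture book €18.46: printed books → 9.75% + 0% local = 9.75% → €1.79985
Storage bin €17.50: everything else → 4.25% + 2% local = 6.25% → €1.09375
Crossword puzzle book €6.43: printed books → 9.75% + 0% local = 9.75% → €0.626925
Subtotal = €76.89; unrounded tax = €5.2761 → €5.28; total due = €82.17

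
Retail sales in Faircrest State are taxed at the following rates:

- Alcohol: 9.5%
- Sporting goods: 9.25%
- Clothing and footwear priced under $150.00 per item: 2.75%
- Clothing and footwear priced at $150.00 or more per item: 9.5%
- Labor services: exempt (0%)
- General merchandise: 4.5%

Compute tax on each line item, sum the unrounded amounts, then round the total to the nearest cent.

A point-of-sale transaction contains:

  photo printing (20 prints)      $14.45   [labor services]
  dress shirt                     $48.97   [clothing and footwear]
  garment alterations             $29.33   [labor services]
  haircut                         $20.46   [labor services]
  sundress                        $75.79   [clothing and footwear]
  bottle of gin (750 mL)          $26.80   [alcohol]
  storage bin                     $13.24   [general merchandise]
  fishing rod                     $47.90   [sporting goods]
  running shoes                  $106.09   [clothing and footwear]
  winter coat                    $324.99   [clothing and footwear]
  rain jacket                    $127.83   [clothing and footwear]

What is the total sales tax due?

Photo printing (20 prints) $14.45: labor services → 0% → $0.00
Dress shirt $48.97: clothing and footwear, under $150.00 → 2.75% → $1.346675
Garment alterations $29.33: labor services → 0% → $0.00
Haircut $20.46: labor services → 0% → $0.00
Sundress $75.79: clothing and footwear, under $150.00 → 2.75% → $2.084225
Bottle of gin (750 mL) $26.80: alcohol → 9.5% → $2.546
Storage bin $13.24: general merchandise → 4.5% → $0.5958
Fishing rod $47.90: sporting goods → 9.25% → $4.43075
Running shoes $106.09: clothing and footwear, under $150.00 → 2.75% → $2.917475
Winter coat $324.99: clothing and footwear, $150.00 or more → 9.5% → $30.87405
Rain jacket $127.83: clothing and footwear, under $150.00 → 2.75% → $3.515325
Unrounded tax sum = $48.3103 → $48.31

$48.31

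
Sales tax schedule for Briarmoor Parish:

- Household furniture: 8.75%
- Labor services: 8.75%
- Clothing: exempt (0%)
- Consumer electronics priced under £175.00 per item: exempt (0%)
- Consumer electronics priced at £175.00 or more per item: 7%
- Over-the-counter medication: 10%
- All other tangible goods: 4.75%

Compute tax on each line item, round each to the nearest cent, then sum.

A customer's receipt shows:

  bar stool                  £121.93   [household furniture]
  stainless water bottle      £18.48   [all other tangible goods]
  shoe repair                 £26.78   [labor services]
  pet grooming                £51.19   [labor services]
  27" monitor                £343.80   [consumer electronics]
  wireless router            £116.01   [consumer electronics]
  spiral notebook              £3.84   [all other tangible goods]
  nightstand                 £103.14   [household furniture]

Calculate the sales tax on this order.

£51.64

Bar stool £121.93: household furniture → 8.75% → £10.67
Stainless water bottle £18.48: all other tangible goods → 4.75% → £0.88
Shoe repair £26.78: labor services → 8.75% → £2.34
Pet grooming £51.19: labor services → 8.75% → £4.48
27" monitor £343.80: consumer electronics, £175.00 or more → 7% → £24.07
Wireless router £116.01: consumer electronics, under £175.00 → 0% → £0.00
Spiral notebook £3.84: all other tangible goods → 4.75% → £0.18
Nightstand £103.14: household furniture → 8.75% → £9.02
Total tax = £10.67 + £0.88 + £2.34 + £4.48 + £24.07 + £0.18 + £9.02 = £51.64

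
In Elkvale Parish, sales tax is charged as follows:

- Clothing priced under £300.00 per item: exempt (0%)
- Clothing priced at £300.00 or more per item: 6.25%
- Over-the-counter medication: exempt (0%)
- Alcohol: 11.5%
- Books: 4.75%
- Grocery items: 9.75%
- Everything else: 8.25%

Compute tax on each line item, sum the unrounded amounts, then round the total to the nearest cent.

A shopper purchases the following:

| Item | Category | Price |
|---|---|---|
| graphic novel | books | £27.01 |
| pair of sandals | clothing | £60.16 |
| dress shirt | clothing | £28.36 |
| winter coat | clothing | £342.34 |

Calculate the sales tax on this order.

£22.68

Graphic novel £27.01: books → 4.75% → £1.282975
Pair of sandals £60.16: clothing, under £300.00 → 0% → £0.00
Dress shirt £28.36: clothing, under £300.00 → 0% → £0.00
Winter coat £342.34: clothing, £300.00 or more → 6.25% → £21.39625
Unrounded tax sum = £22.679225 → £22.68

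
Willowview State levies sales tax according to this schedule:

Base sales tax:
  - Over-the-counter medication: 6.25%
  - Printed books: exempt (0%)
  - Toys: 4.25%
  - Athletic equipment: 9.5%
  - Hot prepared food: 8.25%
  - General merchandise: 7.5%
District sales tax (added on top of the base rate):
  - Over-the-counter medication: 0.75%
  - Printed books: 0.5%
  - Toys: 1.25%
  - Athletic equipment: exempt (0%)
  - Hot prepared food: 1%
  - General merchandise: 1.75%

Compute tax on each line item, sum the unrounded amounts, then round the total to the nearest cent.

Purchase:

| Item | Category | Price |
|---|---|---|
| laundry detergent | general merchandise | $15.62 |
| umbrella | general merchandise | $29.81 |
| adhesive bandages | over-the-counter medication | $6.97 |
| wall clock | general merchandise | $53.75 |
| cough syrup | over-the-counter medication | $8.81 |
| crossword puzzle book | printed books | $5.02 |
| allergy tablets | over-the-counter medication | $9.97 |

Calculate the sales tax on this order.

Laundry detergent $15.62: general merchandise → 7.5% + 1.75% district = 9.25% → $1.44485
Umbrella $29.81: general merchandise → 7.5% + 1.75% district = 9.25% → $2.757425
Adhesive bandages $6.97: over-the-counter medication → 6.25% + 0.75% district = 7% → $0.4879
Wall clock $53.75: general merchandise → 7.5% + 1.75% district = 9.25% → $4.971875
Cough syrup $8.81: over-the-counter medication → 6.25% + 0.75% district = 7% → $0.6167
Crossword puzzle book $5.02: printed books → 0% + 0.5% district = 0.5% → $0.0251
Allergy tablets $9.97: over-the-counter medication → 6.25% + 0.75% district = 7% → $0.6979
Unrounded tax sum = $11.00175 → $11.00

$11.00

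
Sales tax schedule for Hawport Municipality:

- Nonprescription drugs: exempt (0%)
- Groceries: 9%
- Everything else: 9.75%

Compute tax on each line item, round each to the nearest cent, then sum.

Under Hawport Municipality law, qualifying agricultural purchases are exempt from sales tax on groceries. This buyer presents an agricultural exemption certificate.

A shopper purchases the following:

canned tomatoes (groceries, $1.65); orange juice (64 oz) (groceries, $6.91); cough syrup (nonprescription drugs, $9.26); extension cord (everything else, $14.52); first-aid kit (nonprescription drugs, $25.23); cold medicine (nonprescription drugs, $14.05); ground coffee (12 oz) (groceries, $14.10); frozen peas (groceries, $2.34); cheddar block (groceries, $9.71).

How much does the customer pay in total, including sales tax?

Canned tomatoes $1.65: groceries, buyer-exempt → 0% → $0.00
Orange juice (64 oz) $6.91: groceries, buyer-exempt → 0% → $0.00
Cough syrup $9.26: nonprescription drugs → 0% → $0.00
Extension cord $14.52: everything else → 9.75% → $1.42
First-aid kit $25.23: nonprescription drugs → 0% → $0.00
Cold medicine $14.05: nonprescription drugs → 0% → $0.00
Ground coffee (12 oz) $14.10: groceries, buyer-exempt → 0% → $0.00
Frozen peas $2.34: groceries, buyer-exempt → 0% → $0.00
Cheddar block $9.71: groceries, buyer-exempt → 0% → $0.00
Subtotal = $97.77; tax = $1.42; total due = $99.19

$99.19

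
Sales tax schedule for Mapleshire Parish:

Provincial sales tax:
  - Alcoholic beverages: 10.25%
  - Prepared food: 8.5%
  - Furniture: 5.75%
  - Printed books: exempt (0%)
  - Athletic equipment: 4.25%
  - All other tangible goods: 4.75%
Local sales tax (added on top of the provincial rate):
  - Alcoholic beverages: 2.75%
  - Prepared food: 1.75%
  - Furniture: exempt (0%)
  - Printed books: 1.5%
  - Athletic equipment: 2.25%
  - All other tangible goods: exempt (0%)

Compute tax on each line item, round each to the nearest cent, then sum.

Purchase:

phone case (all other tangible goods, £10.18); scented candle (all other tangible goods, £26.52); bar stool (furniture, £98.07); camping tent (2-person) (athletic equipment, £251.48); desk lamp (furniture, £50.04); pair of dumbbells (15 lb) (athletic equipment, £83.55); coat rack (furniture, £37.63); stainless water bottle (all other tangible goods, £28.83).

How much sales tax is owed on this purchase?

£35.57

Phone case £10.18: all other tangible goods → 4.75% + 0% local = 4.75% → £0.48
Scented candle £26.52: all other tangible goods → 4.75% + 0% local = 4.75% → £1.26
Bar stool £98.07: furniture → 5.75% + 0% local = 5.75% → £5.64
Camping tent (2-person) £251.48: athletic equipment → 4.25% + 2.25% local = 6.5% → £16.35
Desk lamp £50.04: furniture → 5.75% + 0% local = 5.75% → £2.88
Pair of dumbbells (15 lb) £83.55: athletic equipment → 4.25% + 2.25% local = 6.5% → £5.43
Coat rack £37.63: furniture → 5.75% + 0% local = 5.75% → £2.16
Stainless water bottle £28.83: all other tangible goods → 4.75% + 0% local = 4.75% → £1.37
Total tax = £0.48 + £1.26 + £5.64 + £16.35 + £2.88 + £5.43 + £2.16 + £1.37 = £35.57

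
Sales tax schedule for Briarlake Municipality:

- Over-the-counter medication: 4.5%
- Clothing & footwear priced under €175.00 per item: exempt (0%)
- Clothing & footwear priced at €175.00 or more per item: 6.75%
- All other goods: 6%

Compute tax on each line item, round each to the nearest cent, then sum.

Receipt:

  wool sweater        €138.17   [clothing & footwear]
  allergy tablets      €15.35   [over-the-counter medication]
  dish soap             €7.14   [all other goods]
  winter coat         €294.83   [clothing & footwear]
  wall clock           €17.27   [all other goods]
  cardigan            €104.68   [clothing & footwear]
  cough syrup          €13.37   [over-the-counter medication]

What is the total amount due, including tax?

Wool sweater €138.17: clothing & footwear, under €175.00 → 0% → €0.00
Allergy tablets €15.35: over-the-counter medication → 4.5% → €0.69
Dish soap €7.14: all other goods → 6% → €0.43
Winter coat €294.83: clothing & footwear, €175.00 or more → 6.75% → €19.90
Wall clock €17.27: all other goods → 6% → €1.04
Cardigan €104.68: clothing & footwear, under €175.00 → 0% → €0.00
Cough syrup €13.37: over-the-counter medication → 4.5% → €0.60
Subtotal = €590.81; tax = €22.66; total due = €613.47

€613.47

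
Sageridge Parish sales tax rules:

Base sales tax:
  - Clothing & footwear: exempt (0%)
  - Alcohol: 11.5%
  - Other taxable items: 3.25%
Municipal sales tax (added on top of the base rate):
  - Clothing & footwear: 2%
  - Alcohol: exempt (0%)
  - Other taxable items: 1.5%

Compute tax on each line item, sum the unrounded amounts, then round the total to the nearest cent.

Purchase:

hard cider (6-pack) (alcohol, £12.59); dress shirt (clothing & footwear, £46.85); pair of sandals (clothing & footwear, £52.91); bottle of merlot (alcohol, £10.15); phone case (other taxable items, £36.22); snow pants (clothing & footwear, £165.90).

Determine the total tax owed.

Hard cider (6-pack) £12.59: alcohol → 11.5% + 0% municipal = 11.5% → £1.44785
Dress shirt £46.85: clothing & footwear → 0% + 2% municipal = 2% → £0.937
Pair of sandals £52.91: clothing & footwear → 0% + 2% municipal = 2% → £1.0582
Bottle of merlot £10.15: alcohol → 11.5% + 0% municipal = 11.5% → £1.16725
Phone case £36.22: other taxable items → 3.25% + 1.5% municipal = 4.75% → £1.72045
Snow pants £165.90: clothing & footwear → 0% + 2% municipal = 2% → £3.318
Unrounded tax sum = £9.64875 → £9.65

£9.65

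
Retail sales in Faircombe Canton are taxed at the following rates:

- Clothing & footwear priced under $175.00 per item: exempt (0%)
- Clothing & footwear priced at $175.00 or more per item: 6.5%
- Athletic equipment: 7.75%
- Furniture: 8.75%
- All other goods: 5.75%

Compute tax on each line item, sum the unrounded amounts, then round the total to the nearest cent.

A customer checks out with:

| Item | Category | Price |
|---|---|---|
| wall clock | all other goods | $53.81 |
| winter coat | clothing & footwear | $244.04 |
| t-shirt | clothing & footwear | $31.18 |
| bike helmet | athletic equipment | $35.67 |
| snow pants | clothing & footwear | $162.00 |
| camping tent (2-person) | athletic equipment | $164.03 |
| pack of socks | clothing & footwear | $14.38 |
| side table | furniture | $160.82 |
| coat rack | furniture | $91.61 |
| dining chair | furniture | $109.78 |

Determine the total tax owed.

Wall clock $53.81: all other goods → 5.75% → $3.094075
Winter coat $244.04: clothing & footwear, $175.00 or more → 6.5% → $15.8626
T-shirt $31.18: clothing & footwear, under $175.00 → 0% → $0.00
Bike helmet $35.67: athletic equipment → 7.75% → $2.764425
Snow pants $162.00: clothing & footwear, under $175.00 → 0% → $0.00
Camping tent (2-person) $164.03: athletic equipment → 7.75% → $12.712325
Pack of socks $14.38: clothing & footwear, under $175.00 → 0% → $0.00
Side table $160.82: furniture → 8.75% → $14.07175
Coat rack $91.61: furniture → 8.75% → $8.015875
Dining chair $109.78: furniture → 8.75% → $9.60575
Unrounded tax sum = $66.1268 → $66.13

$66.13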